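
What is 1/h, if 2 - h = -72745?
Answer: 1/72747 ≈ 1.3746e-5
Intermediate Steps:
h = 72747 (h = 2 - 1*(-72745) = 2 + 72745 = 72747)
1/h = 1/72747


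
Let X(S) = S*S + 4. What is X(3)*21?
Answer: 273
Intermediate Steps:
X(S) = 4 + S² (X(S) = S² + 4 = 4 + S²)
X(3)*21 = (4 + 3²)*21 = (4 + 9)*21 = 13*21 = 273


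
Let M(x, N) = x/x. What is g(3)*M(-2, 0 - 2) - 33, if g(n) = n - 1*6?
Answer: -36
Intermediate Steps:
g(n) = -6 + n (g(n) = n - 6 = -6 + n)
M(x, N) = 1
g(3)*M(-2, 0 - 2) - 33 = (-6 + 3)*1 - 33 = -3*1 - 33 = -3 - 33 = -36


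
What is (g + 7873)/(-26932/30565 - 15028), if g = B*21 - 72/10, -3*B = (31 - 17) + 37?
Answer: -28688309/57419719 ≈ -0.49962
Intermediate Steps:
B = -17 (B = -((31 - 17) + 37)/3 = -(14 + 37)/3 = -⅓*51 = -17)
g = -1821/5 (g = -17*21 - 72/10 = -357 - 72*⅒ = -357 - 36/5 = -1821/5 ≈ -364.20)
(g + 7873)/(-26932/30565 - 15028) = (-1821/5 + 7873)/(-26932/30565 - 15028) = 37544/(5*(-26932*1/30565 - 15028)) = 37544/(5*(-26932/30565 - 15028)) = 37544/(5*(-459357752/30565)) = (37544/5)*(-30565/459357752) = -28688309/57419719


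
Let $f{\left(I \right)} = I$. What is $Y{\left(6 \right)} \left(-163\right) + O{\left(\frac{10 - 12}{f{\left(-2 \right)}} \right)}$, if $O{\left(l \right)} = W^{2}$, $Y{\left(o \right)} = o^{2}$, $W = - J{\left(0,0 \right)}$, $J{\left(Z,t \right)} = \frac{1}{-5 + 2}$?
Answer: $- \frac{52811}{9} \approx -5867.9$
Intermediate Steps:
$J{\left(Z,t \right)} = - \frac{1}{3}$ ($J{\left(Z,t \right)} = \frac{1}{-3} = - \frac{1}{3}$)
$W = \frac{1}{3}$ ($W = \left(-1\right) \left(- \frac{1}{3}\right) = \frac{1}{3} \approx 0.33333$)
$O{\left(l \right)} = \frac{1}{9}$ ($O{\left(l \right)} = \left(\frac{1}{3}\right)^{2} = \frac{1}{9}$)
$Y{\left(6 \right)} \left(-163\right) + O{\left(\frac{10 - 12}{f{\left(-2 \right)}} \right)} = 6^{2} \left(-163\right) + \frac{1}{9} = 36 \left(-163\right) + \frac{1}{9} = -5868 + \frac{1}{9} = - \frac{52811}{9}$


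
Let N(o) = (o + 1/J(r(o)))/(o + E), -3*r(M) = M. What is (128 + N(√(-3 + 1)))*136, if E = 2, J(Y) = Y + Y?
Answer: 52462/3 + 238*I*√2/3 ≈ 17487.0 + 112.19*I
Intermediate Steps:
r(M) = -M/3
J(Y) = 2*Y
N(o) = (o - 3/(2*o))/(2 + o) (N(o) = (o + 1/(2*(-o/3)))/(o + 2) = (o + 1/(-2*o/3))/(2 + o) = (o - 3/(2*o))/(2 + o))
(128 + N(√(-3 + 1)))*136 = (128 + (-3/2 + (√(-3 + 1))²)/((√(-3 + 1))*(2 + √(-3 + 1))))*136 = (128 + (-3/2 + (√(-2))²)/((√(-2))*(2 + √(-2))))*136 = (128 + (-3/2 + (I*√2)²)/(((I*√2))*(2 + I*√2)))*136 = (128 + (-I*√2/2)*(-3/2 - 2)/(2 + I*√2))*136 = (128 - I*√2/2*(-7/2)/(2 + I*√2))*136 = (128 + 7*I*√2/(4*(2 + I*√2)))*136 = 17408 + 238*I*√2/(2 + I*√2)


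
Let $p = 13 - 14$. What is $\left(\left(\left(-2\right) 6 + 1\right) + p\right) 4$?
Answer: $-48$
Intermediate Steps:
$p = -1$ ($p = 13 - 14 = -1$)
$\left(\left(\left(-2\right) 6 + 1\right) + p\right) 4 = \left(\left(\left(-2\right) 6 + 1\right) - 1\right) 4 = \left(\left(-12 + 1\right) - 1\right) 4 = \left(-11 - 1\right) 4 = \left(-12\right) 4 = -48$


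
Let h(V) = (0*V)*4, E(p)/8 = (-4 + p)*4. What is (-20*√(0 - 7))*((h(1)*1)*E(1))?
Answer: 0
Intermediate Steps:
E(p) = -128 + 32*p (E(p) = 8*((-4 + p)*4) = 8*(-16 + 4*p) = -128 + 32*p)
h(V) = 0 (h(V) = 0*4 = 0)
(-20*√(0 - 7))*((h(1)*1)*E(1)) = (-20*√(0 - 7))*((0*1)*(-128 + 32*1)) = (-20*I*√7)*(0*(-128 + 32)) = (-20*I*√7)*(0*(-96)) = -20*I*√7*0 = 0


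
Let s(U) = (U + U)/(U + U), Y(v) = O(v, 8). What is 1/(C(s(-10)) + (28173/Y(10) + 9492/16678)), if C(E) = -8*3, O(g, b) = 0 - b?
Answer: -66712/236497767 ≈ -0.00028208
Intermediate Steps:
O(g, b) = -b
Y(v) = -8 (Y(v) = -1*8 = -8)
s(U) = 1 (s(U) = (2*U)/((2*U)) = (2*U)*(1/(2*U)) = 1)
C(E) = -24
1/(C(s(-10)) + (28173/Y(10) + 9492/16678)) = 1/(-24 + (28173/(-8) + 9492/16678)) = 1/(-24 + (28173*(-⅛) + 9492*(1/16678))) = 1/(-24 + (-28173/8 + 4746/8339)) = 1/(-24 - 234896679/66712) = 1/(-236497767/66712) = -66712/236497767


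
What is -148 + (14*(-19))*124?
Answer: -33132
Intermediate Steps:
-148 + (14*(-19))*124 = -148 - 266*124 = -148 - 32984 = -33132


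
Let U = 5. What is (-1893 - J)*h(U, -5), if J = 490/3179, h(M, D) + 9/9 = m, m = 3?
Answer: -12036674/3179 ≈ -3786.3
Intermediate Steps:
h(M, D) = 2 (h(M, D) = -1 + 3 = 2)
J = 490/3179 (J = 490*(1/3179) = 490/3179 ≈ 0.15414)
(-1893 - J)*h(U, -5) = (-1893 - 1*490/3179)*2 = (-1893 - 490/3179)*2 = -6018337/3179*2 = -12036674/3179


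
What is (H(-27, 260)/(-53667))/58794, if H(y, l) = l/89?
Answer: -130/140410743111 ≈ -9.2585e-10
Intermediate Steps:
H(y, l) = l/89 (H(y, l) = l*(1/89) = l/89)
(H(-27, 260)/(-53667))/58794 = (((1/89)*260)/(-53667))/58794 = ((260/89)*(-1/53667))*(1/58794) = -260/4776363*1/58794 = -130/140410743111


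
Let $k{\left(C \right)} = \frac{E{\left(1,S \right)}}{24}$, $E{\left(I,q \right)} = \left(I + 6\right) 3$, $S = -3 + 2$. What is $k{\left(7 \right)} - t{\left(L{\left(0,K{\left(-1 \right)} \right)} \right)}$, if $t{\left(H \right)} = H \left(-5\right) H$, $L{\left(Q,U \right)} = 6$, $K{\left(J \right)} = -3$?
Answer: $\frac{1447}{8} \approx 180.88$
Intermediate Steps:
$S = -1$
$E{\left(I,q \right)} = 18 + 3 I$ ($E{\left(I,q \right)} = \left(6 + I\right) 3 = 18 + 3 I$)
$t{\left(H \right)} = - 5 H^{2}$ ($t{\left(H \right)} = - 5 H H = - 5 H^{2}$)
$k{\left(C \right)} = \frac{7}{8}$ ($k{\left(C \right)} = \frac{18 + 3 \cdot 1}{24} = \left(18 + 3\right) \frac{1}{24} = 21 \cdot \frac{1}{24} = \frac{7}{8}$)
$k{\left(7 \right)} - t{\left(L{\left(0,K{\left(-1 \right)} \right)} \right)} = \frac{7}{8} - - 5 \cdot 6^{2} = \frac{7}{8} - \left(-5\right) 36 = \frac{7}{8} - -180 = \frac{7}{8} + 180 = \frac{1447}{8}$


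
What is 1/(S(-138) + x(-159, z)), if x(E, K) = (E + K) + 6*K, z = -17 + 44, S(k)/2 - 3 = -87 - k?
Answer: 1/138 ≈ 0.0072464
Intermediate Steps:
S(k) = -168 - 2*k (S(k) = 6 + 2*(-87 - k) = 6 + (-174 - 2*k) = -168 - 2*k)
z = 27
x(E, K) = E + 7*K
1/(S(-138) + x(-159, z)) = 1/((-168 - 2*(-138)) + (-159 + 7*27)) = 1/((-168 + 276) + (-159 + 189)) = 1/(108 + 30) = 1/138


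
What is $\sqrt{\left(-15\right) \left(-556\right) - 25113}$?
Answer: $i \sqrt{16773} \approx 129.51 i$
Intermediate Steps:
$\sqrt{\left(-15\right) \left(-556\right) - 25113} = \sqrt{8340 - 25113} = \sqrt{-16773} = i \sqrt{16773}$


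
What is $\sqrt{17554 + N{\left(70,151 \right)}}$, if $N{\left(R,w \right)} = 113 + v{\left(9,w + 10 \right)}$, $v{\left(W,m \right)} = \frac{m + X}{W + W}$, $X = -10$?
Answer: $\frac{7 \sqrt{12986}}{6} \approx 132.95$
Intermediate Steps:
$v{\left(W,m \right)} = \frac{-10 + m}{2 W}$ ($v{\left(W,m \right)} = \frac{m - 10}{W + W} = \frac{-10 + m}{2 W}$)
$N{\left(R,w \right)} = 113 + \frac{w}{18}$ ($N{\left(R,w \right)} = 113 + \frac{-10 + \left(w + 10\right)}{2 \cdot 9} = 113 + \frac{1}{2} \cdot \frac{1}{9} \left(-10 + \left(10 + w\right)\right) = 113 + \frac{1}{2} \cdot \frac{1}{9} w = 113 + \frac{w}{18}$)
$\sqrt{17554 + N{\left(70,151 \right)}} = \sqrt{17554 + \left(113 + \frac{1}{18} \cdot 151\right)} = \sqrt{17554 + \left(113 + \frac{151}{18}\right)} = \sqrt{17554 + \frac{2185}{18}} = \sqrt{\frac{318157}{18}} = \frac{7 \sqrt{12986}}{6}$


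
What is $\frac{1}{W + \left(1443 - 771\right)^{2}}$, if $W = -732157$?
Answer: $- \frac{1}{280573} \approx -3.5641 \cdot 10^{-6}$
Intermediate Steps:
$\frac{1}{W + \left(1443 - 771\right)^{2}} = \frac{1}{-732157 + \left(1443 - 771\right)^{2}} = \frac{1}{-732157 + 672^{2}} = \frac{1}{-732157 + 451584} = \frac{1}{-280573} = - \frac{1}{280573}$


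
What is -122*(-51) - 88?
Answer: 6134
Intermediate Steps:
-122*(-51) - 88 = 6222 - 88 = 6134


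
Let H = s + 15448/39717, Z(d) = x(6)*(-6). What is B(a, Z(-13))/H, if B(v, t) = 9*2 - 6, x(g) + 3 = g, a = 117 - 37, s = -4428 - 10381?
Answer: -476604/588153605 ≈ -0.00081034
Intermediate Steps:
s = -14809
a = 80
x(g) = -3 + g
Z(d) = -18 (Z(d) = (-3 + 6)*(-6) = 3*(-6) = -18)
B(v, t) = 12 (B(v, t) = 18 - 6 = 12)
H = -588153605/39717 (H = -14809 + 15448/39717 = -588153605/39717 ≈ -14809.)
B(a, Z(-13))/H = 12/(-588153605/39717) = 12*(-39717/588153605) = -476604/588153605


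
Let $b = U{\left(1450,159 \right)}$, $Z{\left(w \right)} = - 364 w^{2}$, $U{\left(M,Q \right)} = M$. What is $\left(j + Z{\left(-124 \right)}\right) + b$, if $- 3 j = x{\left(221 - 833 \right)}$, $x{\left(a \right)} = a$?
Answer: $-5595210$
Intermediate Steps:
$j = 204$ ($j = - \frac{221 - 833}{3} = \left(- \frac{1}{3}\right) \left(-612\right) = 204$)
$b = 1450$
$\left(j + Z{\left(-124 \right)}\right) + b = \left(204 - 364 \left(-124\right)^{2}\right) + 1450 = \left(204 - 5596864\right) + 1450 = -5596660 + 1450 = -5595210$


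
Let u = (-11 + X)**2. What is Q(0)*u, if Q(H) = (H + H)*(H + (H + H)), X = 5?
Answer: 0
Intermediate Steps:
Q(H) = 6*H**2 (Q(H) = (2*H)*(H + 2*H) = (2*H)*(3*H) = 6*H**2)
u = 36 (u = (-11 + 5)**2 = (-6)**2 = 36)
Q(0)*u = (6*0**2)*36 = (6*0)*36 = 0*36 = 0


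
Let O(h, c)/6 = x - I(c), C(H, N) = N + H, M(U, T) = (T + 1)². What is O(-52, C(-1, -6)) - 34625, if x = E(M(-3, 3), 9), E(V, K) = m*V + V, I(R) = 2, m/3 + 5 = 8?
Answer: -33677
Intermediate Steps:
m = 9 (m = -15 + 3*8 = -15 + 24 = 9)
M(U, T) = (1 + T)²
E(V, K) = 10*V (E(V, K) = 9*V + V = 10*V)
x = 160 (x = 10*(1 + 3)² = 10*4² = 10*16 = 160)
C(H, N) = H + N
O(h, c) = 948 (O(h, c) = 6*(160 - 1*2) = 6*(160 - 2) = 6*158 = 948)
O(-52, C(-1, -6)) - 34625 = 948 - 34625 = -33677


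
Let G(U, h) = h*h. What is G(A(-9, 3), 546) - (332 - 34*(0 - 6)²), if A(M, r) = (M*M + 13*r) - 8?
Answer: 299008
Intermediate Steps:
A(M, r) = -8 + M² + 13*r (A(M, r) = (M² + 13*r) - 8 = -8 + M² + 13*r)
G(U, h) = h²
G(A(-9, 3), 546) - (332 - 34*(0 - 6)²) = 546² - (332 - 34*(0 - 6)²) = 298116 - (332 - 34*(-6)²) = 298116 - (332 - 34*36) = 298116 - (332 - 1224) = 298116 - 1*(-892) = 298116 + 892 = 299008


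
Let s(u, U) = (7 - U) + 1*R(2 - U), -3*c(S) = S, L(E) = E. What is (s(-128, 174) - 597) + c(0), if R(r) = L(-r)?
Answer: -592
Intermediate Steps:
R(r) = -r
c(S) = -S/3
s(u, U) = 5 (s(u, U) = (7 - U) + 1*(-(2 - U)) = (7 - U) + 1*(-2 + U) = (7 - U) + (-2 + U) = 5)
(s(-128, 174) - 597) + c(0) = (5 - 597) - 1/3*0 = -592 + 0 = -592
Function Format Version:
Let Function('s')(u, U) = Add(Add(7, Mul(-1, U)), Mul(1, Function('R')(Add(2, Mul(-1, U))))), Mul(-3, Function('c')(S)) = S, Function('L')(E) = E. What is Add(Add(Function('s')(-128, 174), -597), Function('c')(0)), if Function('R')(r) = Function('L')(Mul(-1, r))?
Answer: -592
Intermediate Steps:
Function('R')(r) = Mul(-1, r)
Function('c')(S) = Mul(Rational(-1, 3), S)
Function('s')(u, U) = 5 (Function('s')(u, U) = Add(Add(7, Mul(-1, U)), Mul(1, Mul(-1, Add(2, Mul(-1, U))))) = Add(Add(7, Mul(-1, U)), Mul(1, Add(-2, U))) = Add(Add(7, Mul(-1, U)), Add(-2, U)) = 5)
Add(Add(Function('s')(-128, 174), -597), Function('c')(0)) = Add(Add(5, -597), Mul(Rational(-1, 3), 0)) = Add(-592, 0) = -592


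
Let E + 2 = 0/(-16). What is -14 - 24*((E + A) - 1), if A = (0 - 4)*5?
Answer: 538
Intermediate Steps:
A = -20 (A = -4*5 = -20)
E = -2 (E = -2 + 0/(-16) = -2 + 0*(-1/16) = -2 + 0 = -2)
-14 - 24*((E + A) - 1) = -14 - 24*((-2 - 20) - 1) = -14 - 24*(-22 - 1) = -14 - 24*(-23) = -14 + 552 = 538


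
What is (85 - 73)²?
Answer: 144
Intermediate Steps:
(85 - 73)² = 12² = 144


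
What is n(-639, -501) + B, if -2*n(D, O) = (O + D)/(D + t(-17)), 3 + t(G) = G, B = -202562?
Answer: -133488928/659 ≈ -2.0256e+5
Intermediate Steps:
t(G) = -3 + G
n(D, O) = -(D + O)/(2*(-20 + D)) (n(D, O) = -(O + D)/(2*(D + (-3 - 17))) = -(D + O)/(2*(D - 20)) = -(D + O)/(2*(-20 + D)))
n(-639, -501) + B = (-1*(-639) - 1*(-501))/(2*(-20 - 639)) - 202562 = (1/2)*(639 + 501)/(-659) - 202562 = (1/2)*(-1/659)*1140 - 202562 = -570/659 - 202562 = -133488928/659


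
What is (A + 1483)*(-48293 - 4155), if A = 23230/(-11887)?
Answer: -923357057568/11887 ≈ -7.7678e+7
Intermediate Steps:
A = -23230/11887 (A = 23230*(-1/11887) = -23230/11887 ≈ -1.9542)
(A + 1483)*(-48293 - 4155) = (-23230/11887 + 1483)*(-48293 - 4155) = (17605191/11887)*(-52448) = -923357057568/11887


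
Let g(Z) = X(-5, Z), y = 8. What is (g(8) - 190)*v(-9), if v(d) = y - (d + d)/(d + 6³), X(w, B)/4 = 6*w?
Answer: -57660/23 ≈ -2507.0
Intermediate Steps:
X(w, B) = 24*w (X(w, B) = 4*(6*w) = 24*w)
g(Z) = -120 (g(Z) = 24*(-5) = -120)
v(d) = 8 - 2*d/(216 + d) (v(d) = 8 - (d + d)/(d + 6³) = 8 - 2*d/(d + 216) = 8 - 2*d/(216 + d))
(g(8) - 190)*v(-9) = (-120 - 190)*(6*(288 - 9)/(216 - 9)) = -1860*279/207 = -310*186/23 = -57660/23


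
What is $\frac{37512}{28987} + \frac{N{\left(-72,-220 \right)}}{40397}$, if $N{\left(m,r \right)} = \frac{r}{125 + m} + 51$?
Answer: $\frac{11483814959}{8866050781} \approx 1.2953$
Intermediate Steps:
$N{\left(m,r \right)} = 51 + \frac{r}{125 + m}$ ($N{\left(m,r \right)} = \frac{r}{125 + m} + 51 = 51 + \frac{r}{125 + m}$)
$\frac{37512}{28987} + \frac{N{\left(-72,-220 \right)}}{40397} = \frac{37512}{28987} + \frac{\frac{1}{125 - 72} \left(6375 - 220 + 51 \left(-72\right)\right)}{40397} = 37512 \cdot \frac{1}{28987} + \frac{6375 - 220 - 3672}{53} \cdot \frac{1}{40397} = \frac{37512}{28987} + \frac{1}{53} \cdot 2483 \cdot \frac{1}{40397} = \frac{37512}{28987} + \frac{2483}{53} \cdot \frac{1}{40397} = \frac{37512}{28987} + \frac{2483}{2141041} = \frac{11483814959}{8866050781}$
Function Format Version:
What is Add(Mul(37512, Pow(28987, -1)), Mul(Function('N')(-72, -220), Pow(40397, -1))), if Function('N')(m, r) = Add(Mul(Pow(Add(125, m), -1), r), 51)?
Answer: Rational(11483814959, 8866050781) ≈ 1.2953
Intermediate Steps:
Function('N')(m, r) = Add(51, Mul(r, Pow(Add(125, m), -1))) (Function('N')(m, r) = Add(Mul(r, Pow(Add(125, m), -1)), 51) = Add(51, Mul(r, Pow(Add(125, m), -1))))
Add(Mul(37512, Pow(28987, -1)), Mul(Function('N')(-72, -220), Pow(40397, -1))) = Add(Mul(37512, Pow(28987, -1)), Mul(Mul(Pow(Add(125, -72), -1), Add(6375, -220, Mul(51, -72))), Pow(40397, -1))) = Add(Mul(37512, Rational(1, 28987)), Mul(Mul(Pow(53, -1), Add(6375, -220, -3672)), Rational(1, 40397))) = Add(Rational(37512, 28987), Mul(Mul(Rational(1, 53), 2483), Rational(1, 40397))) = Add(Rational(37512, 28987), Mul(Rational(2483, 53), Rational(1, 40397))) = Add(Rational(37512, 28987), Rational(2483, 2141041)) = Rational(11483814959, 8866050781)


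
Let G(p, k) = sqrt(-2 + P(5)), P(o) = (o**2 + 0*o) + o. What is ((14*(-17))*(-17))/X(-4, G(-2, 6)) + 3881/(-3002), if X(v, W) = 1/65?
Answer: 789492099/3002 ≈ 2.6299e+5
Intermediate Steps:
P(o) = o + o**2 (P(o) = (o**2 + 0) + o = o**2 + o = o + o**2)
G(p, k) = 2*sqrt(7) (G(p, k) = sqrt(-2 + 5*(1 + 5)) = sqrt(-2 + 5*6) = sqrt(-2 + 30) = sqrt(28) = 2*sqrt(7))
X(v, W) = 1/65
((14*(-17))*(-17))/X(-4, G(-2, 6)) + 3881/(-3002) = ((14*(-17))*(-17))/(1/65) + 3881/(-3002) = -238*(-17)*65 + 3881*(-1/3002) = 4046*65 - 3881/3002 = 262990 - 3881/3002 = 789492099/3002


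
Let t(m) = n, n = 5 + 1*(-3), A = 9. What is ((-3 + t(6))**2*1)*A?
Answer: 9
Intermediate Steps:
n = 2 (n = 5 - 3 = 2)
t(m) = 2
((-3 + t(6))**2*1)*A = ((-3 + 2)**2*1)*9 = ((-1)**2*1)*9 = (1*1)*9 = 1*9 = 9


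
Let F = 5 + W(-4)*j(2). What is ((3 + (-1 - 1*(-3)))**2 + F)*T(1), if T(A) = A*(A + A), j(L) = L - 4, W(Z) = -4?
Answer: 76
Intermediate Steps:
j(L) = -4 + L
T(A) = 2*A**2 (T(A) = A*(2*A) = 2*A**2)
F = 13 (F = 5 - 4*(-4 + 2) = 5 - 4*(-2) = 5 + 8 = 13)
((3 + (-1 - 1*(-3)))**2 + F)*T(1) = ((3 + (-1 - 1*(-3)))**2 + 13)*(2*1**2) = ((3 + (-1 + 3))**2 + 13)*(2*1) = ((3 + 2)**2 + 13)*2 = (5**2 + 13)*2 = (25 + 13)*2 = 38*2 = 76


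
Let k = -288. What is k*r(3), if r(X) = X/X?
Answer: -288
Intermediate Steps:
r(X) = 1
k*r(3) = -288*1 = -288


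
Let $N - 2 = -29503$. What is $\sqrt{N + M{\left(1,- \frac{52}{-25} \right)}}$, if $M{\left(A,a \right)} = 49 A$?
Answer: $2 i \sqrt{7363} \approx 171.62 i$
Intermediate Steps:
$N = -29501$ ($N = 2 - 29503 = -29501$)
$\sqrt{N + M{\left(1,- \frac{52}{-25} \right)}} = \sqrt{-29501 + 49 \cdot 1} = \sqrt{-29501 + 49} = \sqrt{-29452} = 2 i \sqrt{7363}$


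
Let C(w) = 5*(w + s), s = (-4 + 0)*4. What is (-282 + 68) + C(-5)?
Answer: -319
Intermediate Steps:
s = -16 (s = -4*4 = -16)
C(w) = -80 + 5*w (C(w) = 5*(w - 16) = 5*(-16 + w) = -80 + 5*w)
(-282 + 68) + C(-5) = (-282 + 68) + (-80 + 5*(-5)) = -214 + (-80 - 25) = -214 - 105 = -319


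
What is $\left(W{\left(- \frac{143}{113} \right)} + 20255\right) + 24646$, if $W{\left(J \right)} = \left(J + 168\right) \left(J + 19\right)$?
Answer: $\frac{611098233}{12769} \approx 47858.0$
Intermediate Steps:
$W{\left(J \right)} = \left(19 + J\right) \left(168 + J\right)$ ($W{\left(J \right)} = \left(168 + J\right) \left(19 + J\right) = \left(19 + J\right) \left(168 + J\right)$)
$\left(W{\left(- \frac{143}{113} \right)} + 20255\right) + 24646 = \left(\left(3192 + \left(- \frac{143}{113}\right)^{2} + 187 \left(- \frac{143}{113}\right)\right) + 20255\right) + 24646 = \left(\left(3192 + \frac{20449}{12769} - \frac{26741}{113}\right) + 20255\right) + 24646 = \left(\frac{37757364}{12769} + 20255\right) + 24646 = \frac{296393459}{12769} + 24646 = \frac{611098233}{12769}$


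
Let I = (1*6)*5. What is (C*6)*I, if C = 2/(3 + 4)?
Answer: 360/7 ≈ 51.429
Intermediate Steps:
C = 2/7 ≈ 0.28571
I = 30 (I = 6*5 = 30)
(C*6)*I = ((2/7)*6)*30 = (12/7)*30 = 360/7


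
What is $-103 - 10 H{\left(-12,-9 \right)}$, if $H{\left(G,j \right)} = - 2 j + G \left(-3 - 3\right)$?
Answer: $-1003$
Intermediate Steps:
$H{\left(G,j \right)} = - 6 G - 2 j$ ($H{\left(G,j \right)} = - 2 j + G \left(-6\right) = - 2 j - 6 G = - 6 G - 2 j$)
$-103 - 10 H{\left(-12,-9 \right)} = -103 - 10 \left(\left(-6\right) \left(-12\right) - -18\right) = -103 - 10 \left(72 + 18\right) = -103 - 900 = -1003$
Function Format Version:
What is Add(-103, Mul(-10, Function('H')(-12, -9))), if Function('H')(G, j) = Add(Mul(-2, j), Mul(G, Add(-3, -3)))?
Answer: -1003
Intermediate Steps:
Function('H')(G, j) = Add(Mul(-6, G), Mul(-2, j)) (Function('H')(G, j) = Add(Mul(-2, j), Mul(G, -6)) = Add(Mul(-2, j), Mul(-6, G)) = Add(Mul(-6, G), Mul(-2, j)))
Add(-103, Mul(-10, Function('H')(-12, -9))) = Add(-103, Mul(-10, Add(Mul(-6, -12), Mul(-2, -9)))) = Add(-103, Mul(-10, Add(72, 18))) = Add(-103, Mul(-10, 90)) = Add(-103, -900) = -1003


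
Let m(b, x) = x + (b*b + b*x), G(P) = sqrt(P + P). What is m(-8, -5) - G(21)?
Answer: 99 - sqrt(42) ≈ 92.519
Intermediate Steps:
G(P) = sqrt(2)*sqrt(P) (G(P) = sqrt(2*P) = sqrt(2)*sqrt(P))
m(b, x) = x + b**2 + b*x (m(b, x) = x + (b**2 + b*x) = x + b**2 + b*x)
m(-8, -5) - G(21) = (-5 + (-8)**2 - 8*(-5)) - sqrt(2)*sqrt(21) = (-5 + 64 + 40) - sqrt(42) = 99 - sqrt(42)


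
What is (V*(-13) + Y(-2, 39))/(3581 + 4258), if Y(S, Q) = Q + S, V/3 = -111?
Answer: 4366/7839 ≈ 0.55696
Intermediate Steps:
V = -333 (V = 3*(-111) = -333)
(V*(-13) + Y(-2, 39))/(3581 + 4258) = (-333*(-13) + (39 - 2))/(3581 + 4258) = (4329 + 37)/7839 = 4366*(1/7839) = 4366/7839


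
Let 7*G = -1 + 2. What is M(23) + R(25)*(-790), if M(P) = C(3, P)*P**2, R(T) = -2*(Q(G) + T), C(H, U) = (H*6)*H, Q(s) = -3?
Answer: 63326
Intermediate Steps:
G = 1/7 (G = (-1 + 2)/7 = (1/7)*1 = 1/7 ≈ 0.14286)
C(H, U) = 6*H**2 (C(H, U) = (6*H)*H = 6*H**2)
R(T) = 6 - 2*T (R(T) = -2*(-3 + T) = 6 - 2*T)
M(P) = 54*P**2 (M(P) = (6*3**2)*P**2 = (6*9)*P**2 = 54*P**2)
M(23) + R(25)*(-790) = 54*23**2 + (6 - 2*25)*(-790) = 54*529 + (6 - 50)*(-790) = 28566 - 44*(-790) = 28566 + 34760 = 63326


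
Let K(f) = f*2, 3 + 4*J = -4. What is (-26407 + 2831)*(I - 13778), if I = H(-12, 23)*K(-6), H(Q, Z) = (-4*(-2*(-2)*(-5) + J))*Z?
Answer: 890937040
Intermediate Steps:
J = -7/4 (J = -¾ + (¼)*(-4) = -¾ - 1 = -7/4 ≈ -1.7500)
K(f) = 2*f
H(Q, Z) = 87*Z (H(Q, Z) = (-4*(-2*(-2)*(-5) - 7/4))*Z = (-4*(4*(-5) - 7/4))*Z = (-4*(-20 - 7/4))*Z = (-4*(-87/4))*Z = 87*Z)
I = -24012 (I = (87*23)*(2*(-6)) = 2001*(-12) = -24012)
(-26407 + 2831)*(I - 13778) = (-26407 + 2831)*(-24012 - 13778) = -23576*(-37790) = 890937040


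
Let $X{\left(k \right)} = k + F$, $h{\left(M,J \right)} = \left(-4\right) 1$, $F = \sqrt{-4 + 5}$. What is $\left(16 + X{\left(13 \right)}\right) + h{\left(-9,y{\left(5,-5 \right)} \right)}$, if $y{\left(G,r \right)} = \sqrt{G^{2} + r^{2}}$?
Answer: $26$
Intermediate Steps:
$F = 1$ ($F = \sqrt{1} = 1$)
$h{\left(M,J \right)} = -4$
$X{\left(k \right)} = 1 + k$ ($X{\left(k \right)} = k + 1 = 1 + k$)
$\left(16 + X{\left(13 \right)}\right) + h{\left(-9,y{\left(5,-5 \right)} \right)} = \left(16 + \left(1 + 13\right)\right) - 4 = \left(16 + 14\right) - 4 = 30 - 4 = 26$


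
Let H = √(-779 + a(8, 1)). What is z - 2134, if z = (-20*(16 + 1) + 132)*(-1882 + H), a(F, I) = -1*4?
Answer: 389322 - 624*I*√87 ≈ 3.8932e+5 - 5820.3*I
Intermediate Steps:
a(F, I) = -4
H = 3*I*√87 (H = √(-779 - 4) = √(-783) = 3*I*√87 ≈ 27.982*I)
z = 391456 - 624*I*√87 (z = (-20*(16 + 1) + 132)*(-1882 + 3*I*√87) = (-20*17 + 132)*(-1882 + 3*I*√87) = (-340 + 132)*(-1882 + 3*I*√87) = -208*(-1882 + 3*I*√87) = 391456 - 624*I*√87 ≈ 3.9146e+5 - 5820.3*I)
z - 2134 = (391456 - 624*I*√87) - 2134 = 389322 - 624*I*√87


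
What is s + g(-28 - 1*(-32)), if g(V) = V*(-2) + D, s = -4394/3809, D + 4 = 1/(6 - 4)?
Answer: -7415/586 ≈ -12.654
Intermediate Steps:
D = -7/2 (D = -4 + 1/(6 - 4) = -4 + 1/2 = -7/2 ≈ -3.5000)
s = -338/293 (s = -4394*1/3809 = -338/293 ≈ -1.1536)
g(V) = -7/2 - 2*V (g(V) = V*(-2) - 7/2 = -2*V - 7/2 = -7/2 - 2*V)
s + g(-28 - 1*(-32)) = -338/293 + (-7/2 - 2*(-28 - 1*(-32))) = -338/293 + (-7/2 - 2*(-28 + 32)) = -338/293 + (-7/2 - 2*4) = -338/293 + (-7/2 - 8) = -338/293 - 23/2 = -7415/586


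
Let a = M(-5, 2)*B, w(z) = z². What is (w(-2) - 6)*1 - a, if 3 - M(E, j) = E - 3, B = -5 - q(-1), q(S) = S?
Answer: 42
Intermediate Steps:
B = -4 (B = -5 - 1*(-1) = -5 + 1 = -4)
M(E, j) = 6 - E (M(E, j) = 3 - (E - 3) = 3 - (-3 + E) = 3 + (3 - E) = 6 - E)
a = -44 (a = (6 - 1*(-5))*(-4) = (6 + 5)*(-4) = 11*(-4) = -44)
(w(-2) - 6)*1 - a = ((-2)² - 6)*1 - 1*(-44) = (4 - 6)*1 + 44 = -2*1 + 44 = -2 + 44 = 42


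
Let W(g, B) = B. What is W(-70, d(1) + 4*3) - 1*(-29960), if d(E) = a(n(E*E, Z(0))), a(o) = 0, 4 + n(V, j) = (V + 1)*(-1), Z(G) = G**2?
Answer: 29972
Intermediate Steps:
n(V, j) = -5 - V (n(V, j) = -4 + (V + 1)*(-1) = -4 + (1 + V)*(-1) = -4 + (-1 - V) = -5 - V)
d(E) = 0
W(-70, d(1) + 4*3) - 1*(-29960) = (0 + 4*3) - 1*(-29960) = (0 + 12) + 29960 = 12 + 29960 = 29972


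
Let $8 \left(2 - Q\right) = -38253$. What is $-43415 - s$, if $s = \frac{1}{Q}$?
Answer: $- \frac{1661448643}{38269} \approx -43415.0$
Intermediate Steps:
$Q = \frac{38269}{8}$ ($Q = 2 - - \frac{38253}{8} = 2 + \frac{38253}{8} = \frac{38269}{8} \approx 4783.6$)
$s = \frac{8}{38269}$ ($s = \frac{1}{\frac{38269}{8}} = \frac{8}{38269} \approx 0.00020905$)
$-43415 - s = -43415 - \frac{8}{38269} = - \frac{1661448643}{38269}$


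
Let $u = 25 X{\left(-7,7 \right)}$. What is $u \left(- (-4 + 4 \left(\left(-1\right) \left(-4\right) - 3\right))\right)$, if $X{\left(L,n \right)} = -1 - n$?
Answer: $0$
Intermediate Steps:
$u = -200$ ($u = 25 \left(-1 - 7\right) = 25 \left(-8\right) = -200$)
$u \left(- (-4 + 4 \left(\left(-1\right) \left(-4\right) - 3\right))\right) = - 200 \left(- (-4 + 4 \left(\left(-1\right) \left(-4\right) - 3\right))\right) = - 200 \left(- (-4 + 4 \left(4 - 3\right))\right) = - 200 \left(- (-4 + 4 \cdot 1)\right) = - 200 \left(- (-4 + 4)\right) = - 200 \left(\left(-1\right) 0\right) = \left(-200\right) 0 = 0$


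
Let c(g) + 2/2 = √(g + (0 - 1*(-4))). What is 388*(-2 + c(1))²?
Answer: 5432 - 2328*√5 ≈ 226.43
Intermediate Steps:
c(g) = -1 + √(4 + g) (c(g) = -1 + √(g + (0 - 1*(-4))) = -1 + √(g + (0 + 4)) = -1 + √(g + 4) = -1 + √(4 + g))
388*(-2 + c(1))² = 388*(-2 + (-1 + √(4 + 1)))² = 388*(-2 + (-1 + √5))² = 388*(-3 + √5)²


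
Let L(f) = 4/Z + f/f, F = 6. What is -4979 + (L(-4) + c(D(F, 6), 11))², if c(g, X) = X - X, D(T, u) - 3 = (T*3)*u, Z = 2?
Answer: -4970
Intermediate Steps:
D(T, u) = 3 + 3*T*u (D(T, u) = 3 + (T*3)*u = 3 + (3*T)*u = 3 + 3*T*u)
L(f) = 3 (L(f) = 4/2 + f/f = 4*(½) + 1 = 2 + 1 = 3)
c(g, X) = 0
-4979 + (L(-4) + c(D(F, 6), 11))² = -4979 + (3 + 0)² = -4979 + 3² = -4979 + 9 = -4970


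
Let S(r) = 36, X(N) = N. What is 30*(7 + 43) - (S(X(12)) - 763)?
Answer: 2227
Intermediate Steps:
30*(7 + 43) - (S(X(12)) - 763) = 30*(7 + 43) - (36 - 763) = 30*50 - 1*(-727) = 1500 + 727 = 2227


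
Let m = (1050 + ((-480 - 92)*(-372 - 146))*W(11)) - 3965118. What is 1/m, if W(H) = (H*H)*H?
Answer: 1/390405908 ≈ 2.5614e-9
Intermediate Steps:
W(H) = H³ (W(H) = H²*H = H³)
m = 390405908 (m = (1050 + ((-480 - 92)*(-372 - 146))*11³) - 3965118 = (1050 - 572*(-518)*1331) - 3965118 = (1050 + 296296*1331) - 3965118 = (1050 + 394369976) - 3965118 = 394371026 - 3965118 = 390405908)
1/m = 1/390405908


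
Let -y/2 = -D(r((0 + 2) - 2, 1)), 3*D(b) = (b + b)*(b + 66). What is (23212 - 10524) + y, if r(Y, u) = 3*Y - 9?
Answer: 12004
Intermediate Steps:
r(Y, u) = -9 + 3*Y
D(b) = 2*b*(66 + b)/3 (D(b) = ((b + b)*(b + 66))/3 = ((2*b)*(66 + b))/3 = (2*b*(66 + b))/3 = 2*b*(66 + b)/3)
y = -684 (y = -(-2)*2*(-9 + 3*((0 + 2) - 2))*(66 + (-9 + 3*((0 + 2) - 2)))/3 = -(-2)*2*(-9 + 3*(2 - 2))*(66 + (-9 + 3*(2 - 2)))/3 = -(-2)*2*(-9 + 3*0)*(66 + (-9 + 3*0))/3 = -(-2)*2*(-9 + 0)*(66 + (-9 + 0))/3 = -(-2)*(⅔)*(-9)*(66 - 9) = -(-2)*(⅔)*(-9)*57 = -(-2)*(-342) = -2*342 = -684)
(23212 - 10524) + y = (23212 - 10524) - 684 = 12688 - 684 = 12004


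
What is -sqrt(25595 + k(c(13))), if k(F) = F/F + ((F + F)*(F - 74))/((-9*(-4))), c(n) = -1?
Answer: -sqrt(921606)/6 ≈ -160.00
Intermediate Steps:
k(F) = 1 + F*(-74 + F)/18 (k(F) = 1 + ((2*F)*(-74 + F))/36 = 1 + (2*F*(-74 + F))*(1/36) = 1 + F*(-74 + F)/18)
-sqrt(25595 + k(c(13))) = -sqrt(25595 + (1 - 37/9*(-1) + (1/18)*(-1)**2)) = -sqrt(25595 + (1 + 37/9 + (1/18)*1)) = -sqrt(25595 + (1 + 37/9 + 1/18)) = -sqrt(25595 + 31/6) = -sqrt(153601/6) = -sqrt(921606)/6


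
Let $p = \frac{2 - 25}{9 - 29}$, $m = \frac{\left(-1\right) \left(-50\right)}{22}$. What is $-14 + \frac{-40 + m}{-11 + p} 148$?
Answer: $\frac{1198062}{2167} \approx 552.87$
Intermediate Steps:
$m = \frac{25}{11}$ ($m = 50 \cdot \frac{1}{22} = \frac{25}{11} \approx 2.2727$)
$p = \frac{23}{20}$ ($p = - \frac{23}{-20} = \left(-23\right) \left(- \frac{1}{20}\right) = \frac{23}{20} \approx 1.15$)
$-14 + \frac{-40 + m}{-11 + p} 148 = -14 + \frac{-40 + \frac{25}{11}}{-11 + \frac{23}{20}} \cdot 148 = -14 + - \frac{415}{11 \left(- \frac{197}{20}\right)} 148 = -14 + \left(- \frac{415}{11}\right) \left(- \frac{20}{197}\right) 148 = -14 + \frac{8300}{2167} \cdot 148 = -14 + \frac{1228400}{2167} = \frac{1198062}{2167}$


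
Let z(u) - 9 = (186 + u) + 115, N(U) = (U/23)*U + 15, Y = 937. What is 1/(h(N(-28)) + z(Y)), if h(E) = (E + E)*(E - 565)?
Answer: -529/26133765 ≈ -2.0242e-5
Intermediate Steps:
N(U) = 15 + U**2/23 (N(U) = (U*(1/23))*U + 15 = (U/23)*U + 15 = U**2/23 + 15 = 15 + U**2/23)
h(E) = 2*E*(-565 + E) (h(E) = (2*E)*(-565 + E) = 2*E*(-565 + E))
z(u) = 310 + u (z(u) = 9 + ((186 + u) + 115) = 9 + (301 + u) = 310 + u)
1/(h(N(-28)) + z(Y)) = 1/(2*(15 + (1/23)*(-28)**2)*(-565 + (15 + (1/23)*(-28)**2)) + (310 + 937)) = 1/(2*(15 + (1/23)*784)*(-565 + (15 + (1/23)*784)) + 1247) = 1/(2*(15 + 784/23)*(-565 + (15 + 784/23)) + 1247) = 1/(2*(1129/23)*(-565 + 1129/23) + 1247) = 1/(2*(1129/23)*(-11866/23) + 1247) = 1/(-26793428/529 + 1247) = 1/(-26133765/529) = -529/26133765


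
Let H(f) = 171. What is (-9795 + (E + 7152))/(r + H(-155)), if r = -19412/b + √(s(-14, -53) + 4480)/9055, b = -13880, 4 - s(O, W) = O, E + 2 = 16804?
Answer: 96396677110865694590/1173716237243314881 - 61750428742820*√4498/1173716237243314881 ≈ 82.126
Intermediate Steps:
E = 16802 (E = -2 + 16804 = 16802)
s(O, W) = 4 - O
r = 4853/3470 + √4498/9055 (r = -19412/(-13880) + √((4 - 1*(-14)) + 4480)/9055 = -19412*(-1/13880) + √((4 + 14) + 4480)*(1/9055) = 4853/3470 + √(18 + 4480)*(1/9055) = 4853/3470 + √4498*(1/9055) = 4853/3470 + √4498/9055 ≈ 1.4060)
(-9795 + (E + 7152))/(r + H(-155)) = (-9795 + (16802 + 7152))/((4853/3470 + √4498/9055) + 171) = (-9795 + 23954)/(598223/3470 + √4498/9055) = 14159/(598223/3470 + √4498/9055)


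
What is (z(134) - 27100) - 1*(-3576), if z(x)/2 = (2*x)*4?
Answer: -21380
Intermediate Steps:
z(x) = 16*x (z(x) = 2*((2*x)*4) = 2*(8*x) = 16*x)
(z(134) - 27100) - 1*(-3576) = (16*134 - 27100) - 1*(-3576) = (2144 - 27100) + 3576 = -24956 + 3576 = -21380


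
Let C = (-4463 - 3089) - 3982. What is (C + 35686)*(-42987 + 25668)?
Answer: -418288488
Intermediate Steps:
C = -11534 (C = -7552 - 3982 = -11534)
(C + 35686)*(-42987 + 25668) = (-11534 + 35686)*(-42987 + 25668) = 24152*(-17319) = -418288488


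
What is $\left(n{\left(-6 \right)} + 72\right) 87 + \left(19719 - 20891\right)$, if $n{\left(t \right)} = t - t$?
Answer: $5092$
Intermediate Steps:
$n{\left(t \right)} = 0$
$\left(n{\left(-6 \right)} + 72\right) 87 + \left(19719 - 20891\right) = \left(0 + 72\right) 87 + \left(19719 - 20891\right) = 72 \cdot 87 + \left(19719 - 20891\right) = 6264 - 1172 = 5092$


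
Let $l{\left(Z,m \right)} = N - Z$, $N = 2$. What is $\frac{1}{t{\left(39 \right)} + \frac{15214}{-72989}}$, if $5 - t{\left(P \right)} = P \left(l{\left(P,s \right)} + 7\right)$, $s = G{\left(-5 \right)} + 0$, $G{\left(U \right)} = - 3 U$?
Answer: $\frac{72989}{85746861} \approx 0.00085121$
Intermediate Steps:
$s = 15$ ($s = \left(-3\right) \left(-5\right) + 0 = 15 + 0 = 15$)
$l{\left(Z,m \right)} = 2 - Z$
$t{\left(P \right)} = 5 - P \left(9 - P\right)$ ($t{\left(P \right)} = 5 - P \left(\left(2 - P\right) + 7\right) = 5 - P \left(9 - P\right)$)
$\frac{1}{t{\left(39 \right)} + \frac{15214}{-72989}} = \frac{1}{\left(5 + 39^{2} - 351\right) + \frac{15214}{-72989}} = \frac{1}{\left(5 + 1521 - 351\right) + 15214 \left(- \frac{1}{72989}\right)} = \frac{1}{1175 - \frac{15214}{72989}} = \frac{1}{\frac{85746861}{72989}} = \frac{72989}{85746861}$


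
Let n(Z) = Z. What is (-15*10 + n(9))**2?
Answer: 19881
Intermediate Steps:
(-15*10 + n(9))**2 = (-15*10 + 9)**2 = (-150 + 9)**2 = (-141)**2 = 19881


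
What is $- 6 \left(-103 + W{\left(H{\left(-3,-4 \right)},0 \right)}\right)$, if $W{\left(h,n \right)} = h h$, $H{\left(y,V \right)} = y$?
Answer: $564$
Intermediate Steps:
$W{\left(h,n \right)} = h^{2}$
$- 6 \left(-103 + W{\left(H{\left(-3,-4 \right)},0 \right)}\right) = - 6 \left(-103 + \left(-3\right)^{2}\right) = - 6 \left(-103 + 9\right) = \left(-6\right) \left(-94\right) = 564$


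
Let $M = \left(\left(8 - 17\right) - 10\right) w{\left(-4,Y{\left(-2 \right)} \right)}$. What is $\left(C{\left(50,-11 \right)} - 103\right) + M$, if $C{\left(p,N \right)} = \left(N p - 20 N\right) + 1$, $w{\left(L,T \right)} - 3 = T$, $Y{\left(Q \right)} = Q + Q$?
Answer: $-413$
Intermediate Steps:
$Y{\left(Q \right)} = 2 Q$
$w{\left(L,T \right)} = 3 + T$
$C{\left(p,N \right)} = 1 - 20 N + N p$ ($C{\left(p,N \right)} = \left(- 20 N + N p\right) + 1 = 1 - 20 N + N p$)
$M = 19$ ($M = \left(\left(8 - 17\right) - 10\right) \left(3 + 2 \left(-2\right)\right) = \left(-9 - 10\right) \left(3 - 4\right) = \left(-19\right) \left(-1\right) = 19$)
$\left(C{\left(50,-11 \right)} - 103\right) + M = \left(\left(1 - -220 - 550\right) - 103\right) + 19 = \left(\left(1 + 220 - 550\right) - 103\right) + 19 = \left(-329 - 103\right) + 19 = -432 + 19 = -413$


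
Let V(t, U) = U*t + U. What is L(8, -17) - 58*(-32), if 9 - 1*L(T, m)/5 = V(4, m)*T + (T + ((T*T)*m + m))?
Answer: 10786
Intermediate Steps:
V(t, U) = U + U*t
L(T, m) = 45 - 5*T - 5*m - 25*T*m - 5*m*T² (L(T, m) = 45 - 5*((m*(1 + 4))*T + (T + ((T*T)*m + m))) = 45 - 5*((m*5)*T + (T + (T²*m + m))) = 45 - 5*((5*m)*T + (T + (m*T² + m))) = 45 - 5*(5*T*m + (T + (m + m*T²))) = 45 - 5*(5*T*m + (T + m + m*T²)) = 45 - 5*(T + m + m*T² + 5*T*m) = 45 + (-5*T - 5*m - 25*T*m - 5*m*T²) = 45 - 5*T - 5*m - 25*T*m - 5*m*T²)
L(8, -17) - 58*(-32) = (45 - 5*8 - 5*(-17) - 25*8*(-17) - 5*(-17)*8²) - 58*(-32) = (45 - 40 + 85 + 3400 - 5*(-17)*64) + 1856 = (45 - 40 + 85 + 3400 + 5440) + 1856 = 8930 + 1856 = 10786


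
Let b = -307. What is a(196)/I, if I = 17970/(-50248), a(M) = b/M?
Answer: 1928267/440265 ≈ 4.3798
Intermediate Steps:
a(M) = -307/M
I = -8985/25124 (I = 17970*(-1/50248) = -8985/25124 ≈ -0.35763)
a(196)/I = (-307/196)/(-8985/25124) = -307*1/196*(-25124/8985) = -307/196*(-25124/8985) = 1928267/440265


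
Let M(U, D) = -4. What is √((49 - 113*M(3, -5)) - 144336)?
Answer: I*√143835 ≈ 379.26*I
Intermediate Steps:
√((49 - 113*M(3, -5)) - 144336) = √((49 - 113*(-4)) - 144336) = √((49 + 452) - 144336) = √(501 - 144336) = √(-143835) = I*√143835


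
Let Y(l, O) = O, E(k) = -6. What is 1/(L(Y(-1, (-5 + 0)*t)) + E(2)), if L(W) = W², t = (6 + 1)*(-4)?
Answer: 1/19594 ≈ 5.1036e-5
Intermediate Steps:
t = -28 (t = 7*(-4) = -28)
1/(L(Y(-1, (-5 + 0)*t)) + E(2)) = 1/(((-5 + 0)*(-28))² - 6) = 1/((-5*(-28))² - 6) = 1/(140² - 6) = 1/(19600 - 6) = 1/19594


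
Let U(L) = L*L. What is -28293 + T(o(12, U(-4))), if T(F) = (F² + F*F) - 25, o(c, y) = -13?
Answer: -27980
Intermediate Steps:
U(L) = L²
T(F) = -25 + 2*F² (T(F) = (F² + F²) - 25 = 2*F² - 25 = -25 + 2*F²)
-28293 + T(o(12, U(-4))) = -28293 + (-25 + 2*(-13)²) = -28293 + (-25 + 2*169) = -28293 + (-25 + 338) = -28293 + 313 = -27980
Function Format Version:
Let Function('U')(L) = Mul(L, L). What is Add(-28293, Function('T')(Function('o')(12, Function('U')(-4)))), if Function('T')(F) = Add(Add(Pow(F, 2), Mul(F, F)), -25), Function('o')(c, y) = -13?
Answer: -27980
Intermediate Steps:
Function('U')(L) = Pow(L, 2)
Function('T')(F) = Add(-25, Mul(2, Pow(F, 2))) (Function('T')(F) = Add(Add(Pow(F, 2), Pow(F, 2)), -25) = Add(Mul(2, Pow(F, 2)), -25) = Add(-25, Mul(2, Pow(F, 2))))
Add(-28293, Function('T')(Function('o')(12, Function('U')(-4)))) = Add(-28293, Add(-25, Mul(2, Pow(-13, 2)))) = Add(-28293, Add(-25, Mul(2, 169))) = Add(-28293, Add(-25, 338)) = Add(-28293, 313) = -27980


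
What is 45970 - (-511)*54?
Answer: 73564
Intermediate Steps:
45970 - (-511)*54 = 45970 - 1*(-27594) = 45970 + 27594 = 73564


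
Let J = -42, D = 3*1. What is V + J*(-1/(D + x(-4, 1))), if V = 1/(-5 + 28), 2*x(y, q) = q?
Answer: 277/23 ≈ 12.043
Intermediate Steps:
x(y, q) = q/2
D = 3
V = 1/23 ≈ 0.043478
V + J*(-1/(D + x(-4, 1))) = 1/23 - 42*(-1)/(3 + (1/2)*1) = 1/23 - 42*(-1)/(3 + 1/2) = 1/23 - 42*(-1)/7/2 = 1/23 - 12*(-1) = 1/23 - 42*(-2/7) = 1/23 + 12 = 277/23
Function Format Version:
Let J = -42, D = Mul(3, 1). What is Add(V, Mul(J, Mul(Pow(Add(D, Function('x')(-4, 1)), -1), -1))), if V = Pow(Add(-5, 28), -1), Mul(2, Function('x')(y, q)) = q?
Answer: Rational(277, 23) ≈ 12.043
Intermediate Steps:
Function('x')(y, q) = Mul(Rational(1, 2), q)
D = 3
V = Rational(1, 23) (V = Pow(23, -1) = Rational(1, 23) ≈ 0.043478)
Add(V, Mul(J, Mul(Pow(Add(D, Function('x')(-4, 1)), -1), -1))) = Add(Rational(1, 23), Mul(-42, Mul(Pow(Add(3, Mul(Rational(1, 2), 1)), -1), -1))) = Add(Rational(1, 23), Mul(-42, Mul(Pow(Add(3, Rational(1, 2)), -1), -1))) = Add(Rational(1, 23), Mul(-42, Mul(Pow(Rational(7, 2), -1), -1))) = Add(Rational(1, 23), Mul(-42, Mul(Rational(2, 7), -1))) = Add(Rational(1, 23), Mul(-42, Rational(-2, 7))) = Add(Rational(1, 23), 12) = Rational(277, 23)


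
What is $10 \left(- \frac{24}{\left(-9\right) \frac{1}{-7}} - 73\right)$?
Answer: $- \frac{2750}{3} \approx -916.67$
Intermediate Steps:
$10 \left(- \frac{24}{\left(-9\right) \frac{1}{-7}} - 73\right) = 10 \left(- \frac{24}{\left(-9\right) \left(- \frac{1}{7}\right)} - 73\right) = 10 \left(- \frac{24}{\frac{9}{7}} - 73\right) = 10 \left(\left(-24\right) \frac{7}{9} - 73\right) = 10 \left(- \frac{56}{3} - 73\right) = 10 \left(- \frac{275}{3}\right) = - \frac{2750}{3}$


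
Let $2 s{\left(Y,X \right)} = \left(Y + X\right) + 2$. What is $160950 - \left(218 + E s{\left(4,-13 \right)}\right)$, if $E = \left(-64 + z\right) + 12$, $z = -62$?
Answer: $160333$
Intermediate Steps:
$s{\left(Y,X \right)} = 1 + \frac{X}{2} + \frac{Y}{2}$ ($s{\left(Y,X \right)} = \frac{\left(Y + X\right) + 2}{2} = \frac{\left(X + Y\right) + 2}{2} = \frac{2 + X + Y}{2} = 1 + \frac{X}{2} + \frac{Y}{2}$)
$E = -114$ ($E = \left(-64 - 62\right) + 12 = -126 + 12 = -114$)
$160950 - \left(218 + E s{\left(4,-13 \right)}\right) = 160950 - \left(218 - 114 \left(1 + \frac{1}{2} \left(-13\right) + \frac{1}{2} \cdot 4\right)\right) = 160950 - \left(218 - 114 \left(1 - \frac{13}{2} + 2\right)\right) = 160950 - \left(218 - -399\right) = 160950 - \left(218 + 399\right) = 160950 - 617 = 160333$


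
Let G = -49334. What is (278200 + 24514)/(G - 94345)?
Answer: -302714/143679 ≈ -2.1069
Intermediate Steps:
(278200 + 24514)/(G - 94345) = (278200 + 24514)/(-49334 - 94345) = 302714/(-143679) = 302714*(-1/143679) = -302714/143679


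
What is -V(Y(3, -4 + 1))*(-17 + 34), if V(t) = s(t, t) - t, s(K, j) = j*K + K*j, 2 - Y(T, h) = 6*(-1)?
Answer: -2040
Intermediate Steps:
Y(T, h) = 8 (Y(T, h) = 2 - 6*(-1) = 2 - 1*(-6) = 2 + 6 = 8)
s(K, j) = 2*K*j (s(K, j) = K*j + K*j = 2*K*j)
V(t) = -t + 2*t² (V(t) = 2*t*t - t = 2*t² - t = -t + 2*t²)
-V(Y(3, -4 + 1))*(-17 + 34) = -8*(-1 + 2*8)*(-17 + 34) = -8*(-1 + 16)*17 = -8*15*17 = -120*17 = -1*2040 = -2040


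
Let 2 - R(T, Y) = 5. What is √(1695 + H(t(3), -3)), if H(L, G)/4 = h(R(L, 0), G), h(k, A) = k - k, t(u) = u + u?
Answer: √1695 ≈ 41.170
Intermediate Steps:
R(T, Y) = -3 (R(T, Y) = 2 - 1*5 = 2 - 5 = -3)
t(u) = 2*u
h(k, A) = 0
H(L, G) = 0 (H(L, G) = 4*0 = 0)
√(1695 + H(t(3), -3)) = √(1695 + 0) = √1695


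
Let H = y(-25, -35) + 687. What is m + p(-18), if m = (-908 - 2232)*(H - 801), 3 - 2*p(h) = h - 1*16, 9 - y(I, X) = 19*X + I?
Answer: -3673763/2 ≈ -1.8369e+6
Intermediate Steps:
y(I, X) = 9 - I - 19*X (y(I, X) = 9 - (19*X + I) = 9 - (I + 19*X) = 9 + (-I - 19*X) = 9 - I - 19*X)
p(h) = 19/2 - h/2 (p(h) = 3/2 - (h - 1*16)/2 = 3/2 - (h - 16)/2 = 3/2 - (-16 + h)/2 = 3/2 + (8 - h/2) = 19/2 - h/2)
H = 1386 (H = (9 - 1*(-25) - 19*(-35)) + 687 = (9 + 25 + 665) + 687 = 699 + 687 = 1386)
m = -1836900 (m = (-908 - 2232)*(1386 - 801) = -3140*585 = -1836900)
m + p(-18) = -1836900 + (19/2 - 1/2*(-18)) = -1836900 + (19/2 + 9) = -1836900 + 37/2 = -3673763/2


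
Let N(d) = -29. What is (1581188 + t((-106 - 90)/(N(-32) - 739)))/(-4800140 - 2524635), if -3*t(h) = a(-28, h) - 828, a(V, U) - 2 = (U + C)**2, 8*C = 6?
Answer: -174897155711/810061516800 ≈ -0.21591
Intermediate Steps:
C = 3/4 (C = (1/8)*6 = 3/4 ≈ 0.75000)
a(V, U) = 2 + (3/4 + U)**2 (a(V, U) = 2 + (U + 3/4)**2 = 2 + (3/4 + U)**2)
t(h) = 826/3 - (3 + 4*h)**2/48 (t(h) = -((2 + (3 + 4*h)**2/16) - 828)/3 = -(-826 + (3 + 4*h)**2/16)/3 = 826/3 - (3 + 4*h)**2/48)
(1581188 + t((-106 - 90)/(N(-32) - 739)))/(-4800140 - 2524635) = (1581188 + (826/3 - (3 + 4*((-106 - 90)/(-29 - 739)))**2/48))/(-4800140 - 2524635) = (1581188 + (826/3 - (3 + 4*(-196/(-768)))**2/48))/(-7324775) = (1581188 + (826/3 - (3 + 4*(-196*(-1/768)))**2/48))*(-1/7324775) = (1581188 + (826/3 - (3 + 4*(49/192))**2/48))*(-1/7324775) = (1581188 + (826/3 - (3 + 49/48)**2/48))*(-1/7324775) = (1581188 + (826/3 - (193/48)**2/48))*(-1/7324775) = (1581188 + (826/3 - 1/48*37249/2304))*(-1/7324775) = (1581188 + (826/3 - 37249/110592))*(-1/7324775) = (1581188 + 30412415/110592)*(-1/7324775) = (174897155711/110592)*(-1/7324775) = -174897155711/810061516800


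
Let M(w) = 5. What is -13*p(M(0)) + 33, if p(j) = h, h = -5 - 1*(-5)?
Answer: 33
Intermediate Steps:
h = 0 (h = -5 + 5 = 0)
p(j) = 0
-13*p(M(0)) + 33 = -13*0 + 33 = 0 + 33 = 33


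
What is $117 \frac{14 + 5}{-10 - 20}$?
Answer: $- \frac{741}{10} \approx -74.1$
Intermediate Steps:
$117 \frac{14 + 5}{-10 - 20} = 117 \frac{19}{-30} = 117 \cdot 19 \left(- \frac{1}{30}\right) = 117 \left(- \frac{19}{30}\right) = - \frac{741}{10}$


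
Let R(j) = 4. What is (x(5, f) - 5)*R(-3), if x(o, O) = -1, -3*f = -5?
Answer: -24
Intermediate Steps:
f = 5/3 (f = -⅓*(-5) = 5/3 ≈ 1.6667)
(x(5, f) - 5)*R(-3) = (-1 - 5)*4 = -6*4 = -24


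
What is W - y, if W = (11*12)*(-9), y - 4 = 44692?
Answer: -45884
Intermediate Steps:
y = 44696 (y = 4 + 44692 = 44696)
W = -1188 (W = 132*(-9) = -1188)
W - y = -1188 - 1*44696 = -1188 - 44696 = -45884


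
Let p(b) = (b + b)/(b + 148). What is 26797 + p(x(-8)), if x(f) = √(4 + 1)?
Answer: 586827493/21899 + 296*√5/21899 ≈ 26797.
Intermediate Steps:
x(f) = √5
p(b) = 2*b/(148 + b) (p(b) = (2*b)/(148 + b) = 2*b/(148 + b))
26797 + p(x(-8)) = 26797 + 2*√5/(148 + √5)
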